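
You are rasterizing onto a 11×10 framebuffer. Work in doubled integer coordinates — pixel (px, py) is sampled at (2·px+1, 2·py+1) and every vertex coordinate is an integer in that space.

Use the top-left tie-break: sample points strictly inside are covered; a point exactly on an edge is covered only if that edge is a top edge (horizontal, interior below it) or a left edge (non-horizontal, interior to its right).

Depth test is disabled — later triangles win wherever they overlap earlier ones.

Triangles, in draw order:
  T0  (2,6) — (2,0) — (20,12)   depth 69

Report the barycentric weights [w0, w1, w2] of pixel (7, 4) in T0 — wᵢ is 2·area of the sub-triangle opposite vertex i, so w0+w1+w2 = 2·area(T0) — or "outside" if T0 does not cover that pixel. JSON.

T0:
  2·area = 108
  edge (2, 6)→(2, 0): d=(0,-6) top-left  bias=+0
  edge (2, 0)→(20, 12): d=(18,12) right/bottom  bias=-1
  edge (20, 12)→(2, 6): d=(-18,-6) top-left  bias=+0
    (1,0)@(3, 1): e=[6,6,96] → X
    (2,0)@(5, 1): e=[18,-18,108] → .
    (1,1)@(3, 3): e=[6,42,60] → X
    (2,1)@(5, 3): e=[18,18,72] → X
    (3,1)@(7, 3): e=[30,-6,84] → .
    (1,2)@(3, 5): e=[6,78,24] → X
    (3,2)@(7, 5): e=[30,30,48] → X
    (4,2)@(9, 5): e=[42,6,60] → X
    (5,2)@(11, 5): e=[54,-18,72] → .
    (1,3)@(3, 7): e=[6,114,-12] → .
    (2,3)@(5, 7): e=[18,90,0] → X  [on edge]
    (5,3)@(11, 7): e=[54,18,36] → X
    (5,4)@(11, 9): e=[54,54,0] → X  [on edge]
    (8,5)@(17, 11): e=[90,18,0] → X  [on edge]
  covered (15 px):
    . X . . . . . . . . .
    . X X . . . . . . . .
    . X X X X . . . . . .
    . . X X X X . . . . .
    . . . . . X X X . . .
    . . . . . . . . X . .
    . . . . . . . . . . .
    . . . . . . . . . . .
    . . . . . . . . . . .
    . . . . . . . . . . .

Final: [6,24,78]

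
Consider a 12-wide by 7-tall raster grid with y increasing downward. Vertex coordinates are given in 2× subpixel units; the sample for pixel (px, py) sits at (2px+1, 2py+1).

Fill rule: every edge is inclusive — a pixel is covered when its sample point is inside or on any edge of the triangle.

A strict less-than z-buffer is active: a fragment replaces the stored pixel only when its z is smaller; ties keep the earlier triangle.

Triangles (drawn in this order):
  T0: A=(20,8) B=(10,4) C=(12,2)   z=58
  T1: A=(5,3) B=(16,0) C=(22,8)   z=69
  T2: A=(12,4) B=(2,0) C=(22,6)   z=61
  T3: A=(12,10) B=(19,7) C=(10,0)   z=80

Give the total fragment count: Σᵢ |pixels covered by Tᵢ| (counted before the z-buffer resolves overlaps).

T0:
  2·area = 28
  edge (20, 8)→(10, 4): d=(-10,-4) inclusive
  edge (10, 4)→(12, 2): d=(2,-2) inclusive
  edge (12, 2)→(20, 8): d=(8,6) inclusive
    (6,0)@(13, 1): e=[42,0,-14] → .  [on edge]
    (5,1)@(11, 3): e=[14,0,14] → X  [on edge]
    (6,1)@(13, 3): e=[22,4,2] → X
    (7,1)@(15, 3): e=[30,8,-10] → .
    (4,2)@(9, 5): e=[-14,0,42] → .  [on edge]
    (5,2)@(11, 5): e=[-6,4,30] → .
    (6,2)@(13, 5): e=[2,8,18] → X
    (7,2)@(15, 5): e=[10,12,6] → X
    (8,2)@(17, 5): e=[18,16,-6] → .
    (3,3)@(7, 7): e=[-42,0,70] → .  [on edge]
    (6,3)@(13, 7): e=[-18,12,34] → .
    (7,3)@(15, 7): e=[-10,16,22] → .
    (2,4)@(5, 9): e=[-70,0,98] → .  [on edge]
    (1,5)@(3, 11): e=[-98,0,126] → .  [on edge]
    (0,6)@(1, 13): e=[-126,0,154] → .  [on edge]
  covered (4 px):
    . . . . . . . . . . . .
    . . . . . X X . . . . .
    . . . . . . X X . . . .
    . . . . . . . . . . . .
    . . . . . . . . . . . .
    . . . . . . . . . . . .
    . . . . . . . . . . . .
T1:
  2·area = 106
  edge (5, 3)→(16, 0): d=(11,-3) inclusive
  edge (16, 0)→(22, 8): d=(6,8) inclusive
  edge (22, 8)→(5, 3): d=(-17,-5) inclusive
    (6,0)@(13, 1): e=[2,30,74] → X
    (7,0)@(15, 1): e=[8,14,84] → X
    (8,0)@(17, 1): e=[14,-2,94] → .
    (2,1)@(5, 3): e=[0,106,0] → X  [on edge]
    (3,1)@(7, 3): e=[6,90,10] → X
    (4,1)@(9, 3): e=[12,74,20] → X
    (5,1)@(11, 3): e=[18,58,30] → X
    (8,1)@(17, 3): e=[36,10,60] → X
    (9,1)@(19, 3): e=[42,-6,70] → .
    (2,2)@(5, 5): e=[22,118,-34] → .
    (3,2)@(7, 5): e=[28,102,-24] → .
    (4,2)@(9, 5): e=[34,86,-14] → .
  covered (15 px):
    . . . . . . X X . . . .
    . . X X X X X X X . . .
    . . . . . . X X X X . .
    . . . . . . . . . X X .
    . . . . . . . . . . . .
    . . . . . . . . . . . .
    . . . . . . . . . . . .
T2:
  2·area = 20
  edge (12, 4)→(2, 0): d=(-10,-4) inclusive
  edge (2, 0)→(22, 6): d=(20,6) inclusive
  edge (22, 6)→(12, 4): d=(-10,-2) inclusive
    (2,0)@(5, 1): e=[2,2,16] → X
    (3,0)@(7, 1): e=[10,-10,20] → .
    (2,1)@(5, 3): e=[-18,42,-4] → .
    (3,1)@(7, 3): e=[-10,30,0] → .  [on edge]
    (5,1)@(11, 3): e=[6,6,8] → X
    (6,1)@(13, 3): e=[14,-6,12] → .
    (5,2)@(11, 5): e=[-14,46,-12] → .
    (8,2)@(17, 5): e=[10,10,0] → X  [on edge]
    (9,2)@(19, 5): e=[18,-2,4] → .
    (8,3)@(17, 7): e=[-10,50,-20] → .
  covered (3 px):
    . . X . . . . . . . . .
    . . . . . X . . . . . .
    . . . . . . . . X . . .
    . . . . . . . . . . . .
    . . . . . . . . . . . .
    . . . . . . . . . . . .
    . . . . . . . . . . . .
T3:
  2·area = 76  (B↔C swapped to make it positive)
  edge (12, 10)→(10, 0): d=(-2,-10) inclusive
  edge (10, 0)→(19, 7): d=(9,7) inclusive
  edge (19, 7)→(12, 10): d=(-7,3) inclusive
    (5,0)@(11, 1): e=[8,2,66] → X
    (6,0)@(13, 1): e=[28,-12,60] → .
    (5,1)@(11, 3): e=[4,20,52] → X
    (6,1)@(13, 3): e=[24,6,46] → X
    (7,1)@(15, 3): e=[44,-8,40] → .
    (5,2)@(11, 5): e=[0,38,38] → X  [on edge]
    (7,2)@(15, 5): e=[40,10,26] → X
    (8,2)@(17, 5): e=[60,-4,20] → .
    (5,3)@(11, 7): e=[-4,56,24] → .
    (6,3)@(13, 7): e=[16,42,18] → X
    (8,3)@(17, 7): e=[56,14,6] → X
    (9,3)@(19, 7): e=[76,0,0] → X  [on edge]
    (2,6)@(5, 13): e=[-76,152,0] → .  [on edge]
  covered (11 px):
    . . . . . X . . . . . .
    . . . . . X X . . . . .
    . . . . . X X X . . . .
    . . . . . . X X X X . .
    . . . . . . X . . . . .
    . . . . . . . . . . . .
    . . . . . . . . . . . .

Result: 33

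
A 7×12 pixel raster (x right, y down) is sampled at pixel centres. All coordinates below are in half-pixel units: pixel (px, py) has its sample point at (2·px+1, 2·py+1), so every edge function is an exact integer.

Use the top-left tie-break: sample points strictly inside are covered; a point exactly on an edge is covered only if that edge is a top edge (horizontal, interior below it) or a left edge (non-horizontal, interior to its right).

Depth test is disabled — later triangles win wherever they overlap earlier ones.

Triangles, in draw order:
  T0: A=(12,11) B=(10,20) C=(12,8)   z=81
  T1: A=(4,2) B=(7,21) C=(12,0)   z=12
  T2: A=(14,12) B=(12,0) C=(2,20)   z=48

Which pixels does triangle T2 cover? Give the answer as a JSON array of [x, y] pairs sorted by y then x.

T0:
  2·area = 6
  edge (12, 11)→(10, 20): d=(-2,9) right/bottom  bias=-1
  edge (10, 20)→(12, 8): d=(2,-12) top-left  bias=+0
  edge (12, 8)→(12, 11): d=(0,3) right/bottom  bias=-1
    (5,7)@(11, 15): e=[1,2,3] → #
    (6,7)@(13, 15): e=[-17,26,-3] → ·
    (5,8)@(11, 17): e=[-3,6,3] → ·
  covered (1 px):
    · · · · · · ·
    · · · · · · ·
    · · · · · · ·
    · · · · · · ·
    · · · · · · ·
    · · · · · · ·
    · · · · · · ·
    · · · · · # ·
    · · · · · · ·
    · · · · · · ·
    · · · · · · ·
    · · · · · · ·
T1:
  2·area = 158  (B↔C swapped to make it positive)
  edge (4, 2)→(12, 0): d=(8,-2) top-left  bias=+0
  edge (12, 0)→(7, 21): d=(-5,21) right/bottom  bias=-1
  edge (7, 21)→(4, 2): d=(-3,-19) top-left  bias=+0
    (4,0)@(9, 1): e=[2,58,98] → #
    (5,0)@(11, 1): e=[6,16,136] → #
    (6,0)@(13, 1): e=[10,-26,174] → ·
    (2,1)@(5, 3): e=[10,132,16] → #
    (3,1)@(7, 3): e=[14,90,54] → #
    (6,1)@(13, 3): e=[26,-36,168] → ·
    (2,2)@(5, 5): e=[26,122,10] → #
    (5,2)@(11, 5): e=[38,-4,124] → ·
    (2,3)@(5, 7): e=[42,112,4] → #
    (5,3)@(11, 7): e=[54,-14,118] → ·
    (2,4)@(5, 9): e=[58,102,-2] → ·
    (3,4)@(7, 9): e=[62,60,36] → #
    (3,10)@(7, 21): e=[158,0,0] → ·  [on edge]
  covered (20 px):
    · · · · # # ·
    · · # # # # ·
    · · # # # · ·
    · · # # # · ·
    · · · # # · ·
    · · · # # · ·
    · · · # · · ·
    · · · # · · ·
    · · · # · · ·
    · · · # · · ·
    · · · · · · ·
    · · · · · · ·
T2:
  2·area = 160  (B↔C swapped to make it positive)
  edge (14, 12)→(2, 20): d=(-12,8) right/bottom  bias=-1
  edge (2, 20)→(12, 0): d=(10,-20) top-left  bias=+0
  edge (12, 0)→(14, 12): d=(2,12) right/bottom  bias=-1
    (5,1)@(11, 3): e=[132,10,18] → #
    (6,1)@(13, 3): e=[116,50,-6] → ·
    (5,2)@(11, 5): e=[108,30,22] → #
    (6,2)@(13, 5): e=[92,70,-2] → ·
    (4,3)@(9, 7): e=[100,10,50] → #
    (6,3)@(13, 7): e=[68,90,2] → #
    (4,4)@(9, 9): e=[76,30,54] → #
    (3,5)@(7, 11): e=[68,10,82] → #
    (3,6)@(7, 13): e=[44,30,86] → #
    (6,6)@(13, 13): e=[-4,150,14] → ·
    (2,7)@(5, 15): e=[36,10,114] → #
    (5,7)@(11, 15): e=[-12,130,42] → ·
  covered (20 px):
    · · · · · · ·
    · · · · · # ·
    · · · · · # ·
    · · · · # # #
    · · · · # # #
    · · · # # # #
    · · · # # # ·
    · · # # # · ·
    · · # · · · ·
    · # · · · · ·
    · · · · · · ·
    · · · · · · ·

Answer: [[5,1],[5,2],[4,3],[5,3],[6,3],[4,4],[5,4],[6,4],[3,5],[4,5],[5,5],[6,5],[3,6],[4,6],[5,6],[2,7],[3,7],[4,7],[2,8],[1,9]]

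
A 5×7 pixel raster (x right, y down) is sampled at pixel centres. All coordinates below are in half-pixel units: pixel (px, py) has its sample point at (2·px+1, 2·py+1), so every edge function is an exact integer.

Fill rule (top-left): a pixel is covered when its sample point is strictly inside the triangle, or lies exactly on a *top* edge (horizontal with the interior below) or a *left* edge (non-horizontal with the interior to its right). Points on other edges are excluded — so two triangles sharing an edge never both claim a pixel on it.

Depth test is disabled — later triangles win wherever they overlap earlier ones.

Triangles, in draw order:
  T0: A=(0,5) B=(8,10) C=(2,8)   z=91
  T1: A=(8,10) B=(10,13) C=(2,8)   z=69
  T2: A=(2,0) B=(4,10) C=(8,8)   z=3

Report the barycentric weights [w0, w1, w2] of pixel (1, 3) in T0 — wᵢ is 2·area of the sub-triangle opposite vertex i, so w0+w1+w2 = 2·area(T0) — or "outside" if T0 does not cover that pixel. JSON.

T0:
  2·area = 14
  edge (0, 5)→(8, 10): d=(8,5) right/bottom  bias=-1
  edge (8, 10)→(2, 8): d=(-6,-2) top-left  bias=+0
  edge (2, 8)→(0, 5): d=(-2,-3) top-left  bias=+0
    (1,3)@(3, 7): e=[1,8,5] → █
    (2,3)@(5, 7): e=[-9,12,11] → ·
    (1,4)@(3, 9): e=[17,-4,1] → ·
    (2,4)@(5, 9): e=[7,0,7] → █  [on edge]
    (3,4)@(7, 9): e=[-3,4,13] → ·
    (2,5)@(5, 11): e=[23,-12,3] → ·
  covered (2 px):
    · · · · ·
    · · · · ·
    · · · · ·
    · █ · · ·
    · · █ · ·
    · · · · ·
    · · · · ·
T1:
  2·area = 14
  edge (8, 10)→(10, 13): d=(2,3) right/bottom  bias=-1
  edge (10, 13)→(2, 8): d=(-8,-5) top-left  bias=+0
  edge (2, 8)→(8, 10): d=(6,2) right/bottom  bias=-1
    (2,4)@(5, 9): e=[7,7,0] → ·  [on edge]
    (3,5)@(7, 11): e=[5,1,8] → █
    (4,5)@(9, 11): e=[-1,11,4] → ·
    (3,6)@(7, 13): e=[9,-15,20] → ·
  covered (1 px):
    · · · · ·
    · · · · ·
    · · · · ·
    · · · · ·
    · · · · ·
    · · · █ ·
    · · · · ·
T2:
  2·area = 44  (B↔C swapped to make it positive)
  edge (2, 0)→(8, 8): d=(6,8) right/bottom  bias=-1
  edge (8, 8)→(4, 10): d=(-4,2) right/bottom  bias=-1
  edge (4, 10)→(2, 0): d=(-2,-10) top-left  bias=+0
    (1,1)@(3, 3): e=[10,30,4] → █
    (2,1)@(5, 3): e=[-6,26,24] → ·
    (1,2)@(3, 5): e=[22,22,0] → █  [on edge]
    (2,2)@(5, 5): e=[6,18,20] → █
    (3,2)@(7, 5): e=[-10,14,40] → ·
    (1,3)@(3, 7): e=[34,14,-4] → ·
    (2,3)@(5, 7): e=[18,10,16] → █
    (3,3)@(7, 7): e=[2,6,36] → █
    (4,3)@(9, 7): e=[-14,2,56] → ·
    (2,4)@(5, 9): e=[30,2,12] → █
    (3,4)@(7, 9): e=[14,-2,32] → ·
    (2,5)@(5, 11): e=[42,-6,8] → ·
  covered (6 px):
    · · · · ·
    · █ · · ·
    · █ █ · ·
    · · █ █ ·
    · · █ · ·
    · · · · ·
    · · · · ·

Final: [8,5,1]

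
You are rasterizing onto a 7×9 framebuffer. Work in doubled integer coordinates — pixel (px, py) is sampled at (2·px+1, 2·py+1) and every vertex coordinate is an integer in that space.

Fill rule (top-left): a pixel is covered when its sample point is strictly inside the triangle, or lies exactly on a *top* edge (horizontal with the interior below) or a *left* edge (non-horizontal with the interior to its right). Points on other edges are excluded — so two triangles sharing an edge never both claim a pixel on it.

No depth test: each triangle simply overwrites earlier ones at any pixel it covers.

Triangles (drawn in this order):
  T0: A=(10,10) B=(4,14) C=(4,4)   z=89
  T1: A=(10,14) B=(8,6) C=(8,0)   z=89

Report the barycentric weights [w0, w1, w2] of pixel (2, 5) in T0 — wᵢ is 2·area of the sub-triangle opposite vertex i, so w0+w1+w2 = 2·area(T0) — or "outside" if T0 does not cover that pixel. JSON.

T0:
  2·area = 60
  edge (10, 10)→(4, 14): d=(-6,4) right/bottom  bias=-1
  edge (4, 14)→(4, 4): d=(0,-10) top-left  bias=+0
  edge (4, 4)→(10, 10): d=(6,6) right/bottom  bias=-1
    (0,0)@(1, 1): e=[90,-30,0] → ·  [on edge]
    (1,1)@(3, 3): e=[70,-10,0] → ·  [on edge]
    (2,2)@(5, 5): e=[50,10,0] → ·  [on edge]
    (2,3)@(5, 7): e=[38,10,12] → █
    (3,3)@(7, 7): e=[30,30,0] → ·  [on edge]
    (2,4)@(5, 9): e=[26,10,24] → █
    (3,4)@(7, 9): e=[18,30,12] → █
    (4,4)@(9, 9): e=[10,50,0] → ·  [on edge]
    (2,5)@(5, 11): e=[14,10,36] → █
    (4,5)@(9, 11): e=[-2,50,12] → ·
    (5,5)@(11, 11): e=[-10,70,0] → ·  [on edge]
    (2,6)@(5, 13): e=[2,10,48] → █
    (6,6)@(13, 13): e=[-30,90,0] → ·  [on edge]
  covered (6 px):
    · · · · · · ·
    · · · · · · ·
    · · · · · · ·
    · · █ · · · ·
    · · █ █ · · ·
    · · █ █ · · ·
    · · █ · · · ·
    · · · · · · ·
    · · · · · · ·
T1:
  2·area = 12
  edge (10, 14)→(8, 6): d=(-2,-8) top-left  bias=+0
  edge (8, 6)→(8, 0): d=(0,-6) top-left  bias=+0
  edge (8, 0)→(10, 14): d=(2,14) right/bottom  bias=-1
    (4,3)@(9, 7): e=[6,6,0] → ·  [on edge]
    (4,4)@(9, 9): e=[2,6,4] → █
    (5,4)@(11, 9): e=[18,18,-24] → ·
    (4,5)@(9, 11): e=[-2,6,8] → ·
  covered (1 px):
    · · · · · · ·
    · · · · · · ·
    · · · · · · ·
    · · · · · · ·
    · · · · █ · ·
    · · · · · · ·
    · · · · · · ·
    · · · · · · ·
    · · · · · · ·

Answer: [10,36,14]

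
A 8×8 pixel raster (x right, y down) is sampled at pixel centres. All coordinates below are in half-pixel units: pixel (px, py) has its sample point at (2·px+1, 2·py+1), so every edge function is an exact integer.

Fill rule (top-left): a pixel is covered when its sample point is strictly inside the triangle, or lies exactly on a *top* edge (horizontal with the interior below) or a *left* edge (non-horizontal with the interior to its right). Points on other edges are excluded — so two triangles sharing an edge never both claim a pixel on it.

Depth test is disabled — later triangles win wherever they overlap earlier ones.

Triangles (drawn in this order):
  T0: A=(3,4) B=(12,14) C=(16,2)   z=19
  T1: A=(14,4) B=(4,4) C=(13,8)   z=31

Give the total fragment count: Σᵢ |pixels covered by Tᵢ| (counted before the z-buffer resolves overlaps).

T0:
  2·area = 148  (B↔C swapped to make it positive)
  edge (3, 4)→(16, 2): d=(13,-2) top-left  bias=+0
  edge (16, 2)→(12, 14): d=(-4,12) right/bottom  bias=-1
  edge (12, 14)→(3, 4): d=(-9,-10) top-left  bias=+0
    (5,1)@(11, 3): e=[3,56,89] → X
    (6,1)@(13, 3): e=[7,32,109] → X
    (7,1)@(15, 3): e=[11,8,129] → X
    (2,2)@(5, 5): e=[17,120,11] → X
    (3,2)@(7, 5): e=[21,96,31] → X
    (4,2)@(9, 5): e=[25,72,51] → X
    (7,2)@(15, 5): e=[37,0,111] → .  [on edge]
    (2,3)@(5, 7): e=[43,112,-7] → .
    (3,3)@(7, 7): e=[47,88,13] → X
    (7,3)@(15, 7): e=[63,-8,93] → .
    (3,4)@(7, 9): e=[73,80,-5] → .
    (4,4)@(9, 9): e=[77,56,15] → X
    (6,5)@(13, 11): e=[111,0,37] → .  [on edge]
  covered (16 px):
    . . . . . . . .
    . . . . . X X X
    . . X X X X X .
    . . . X X X X .
    . . . . X X X .
    . . . . . X . .
    . . . . . . . .
    . . . . . . . .
T1:
  2·area = 40  (B↔C swapped to make it positive)
  edge (14, 4)→(13, 8): d=(-1,4) right/bottom  bias=-1
  edge (13, 8)→(4, 4): d=(-9,-4) top-left  bias=+0
  edge (4, 4)→(14, 4): d=(10,0) top-left  bias=+0
    (3,2)@(7, 5): e=[27,3,10] → X
    (4,2)@(9, 5): e=[19,11,10] → X
    (5,2)@(11, 5): e=[11,19,10] → X
    (6,2)@(13, 5): e=[3,27,10] → X
    (7,2)@(15, 5): e=[-5,35,10] → .
    (3,3)@(7, 7): e=[25,-15,30] → .
    (4,3)@(9, 7): e=[17,-7,30] → .
    (5,3)@(11, 7): e=[9,1,30] → X
    (7,3)@(15, 7): e=[-7,17,30] → .
    (5,4)@(11, 9): e=[7,-17,50] → .
    (6,4)@(13, 9): e=[-1,-9,50] → .
  covered (6 px):
    . . . . . . . .
    . . . . . . . .
    . . . X X X X .
    . . . . . X X .
    . . . . . . . .
    . . . . . . . .
    . . . . . . . .
    . . . . . . . .

Answer: 22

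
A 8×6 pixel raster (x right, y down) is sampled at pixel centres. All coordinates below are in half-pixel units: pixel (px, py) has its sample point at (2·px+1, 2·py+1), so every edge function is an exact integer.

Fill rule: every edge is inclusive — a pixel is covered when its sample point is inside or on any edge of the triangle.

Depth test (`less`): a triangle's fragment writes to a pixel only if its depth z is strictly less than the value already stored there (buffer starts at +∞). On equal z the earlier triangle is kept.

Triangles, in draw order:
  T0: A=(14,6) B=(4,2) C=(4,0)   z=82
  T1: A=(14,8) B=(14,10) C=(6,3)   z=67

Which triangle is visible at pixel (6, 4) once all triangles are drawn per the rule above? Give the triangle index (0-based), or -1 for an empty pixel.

T0:
  2·area = 20
  edge (14, 6)→(4, 2): d=(-10,-4) inclusive
  edge (4, 2)→(4, 0): d=(0,-2) inclusive
  edge (4, 0)→(14, 6): d=(10,6) inclusive
    (2,0)@(5, 1): e=[14,2,4] → X
    (3,0)@(7, 1): e=[22,6,-8] → .
    (2,1)@(5, 3): e=[-6,2,24] → .
    (3,1)@(7, 3): e=[2,6,12] → X
    (4,1)@(9, 3): e=[10,10,0] → X  [on edge]
    (5,1)@(11, 3): e=[18,14,-12] → .
    (3,2)@(7, 5): e=[-18,6,32] → .
    (4,2)@(9, 5): e=[-10,10,20] → .
  covered (3 px):
    . . X . . . . .
    . . . X X . . .
    . . . . . . . .
    . . . . . . . .
    . . . . . . . .
    . . . . . . . .
T1:
  2·area = 16
  edge (14, 8)→(14, 10): d=(0,2) inclusive
  edge (14, 10)→(6, 3): d=(-8,-7) inclusive
  edge (6, 3)→(14, 8): d=(8,5) inclusive
    (4,2)@(9, 5): e=[10,5,1] → X
    (5,2)@(11, 5): e=[6,19,-9] → .
    (4,3)@(9, 7): e=[10,-11,17] → .
    (5,3)@(11, 7): e=[6,3,7] → X
    (6,3)@(13, 7): e=[2,17,-3] → .
    (5,4)@(11, 9): e=[6,-13,23] → .
    (6,4)@(13, 9): e=[2,1,13] → X
    (7,4)@(15, 9): e=[-2,15,3] → .
    (6,5)@(13, 11): e=[2,-15,29] → .
  covered (3 px):
    . . . . . . . .
    . . . . . . . .
    . . . . X . . .
    . . . . . X . .
    . . . . . . X .
    . . . . . . . .

Z-buffer (winner per pixel, '.' = empty):
  . . 0 . . . . .
  . . . 0 0 . . .
  . . . . 1 . . .
  . . . . . 1 . .
  . . . . . . 1 .
  . . . . . . . .

Answer: 1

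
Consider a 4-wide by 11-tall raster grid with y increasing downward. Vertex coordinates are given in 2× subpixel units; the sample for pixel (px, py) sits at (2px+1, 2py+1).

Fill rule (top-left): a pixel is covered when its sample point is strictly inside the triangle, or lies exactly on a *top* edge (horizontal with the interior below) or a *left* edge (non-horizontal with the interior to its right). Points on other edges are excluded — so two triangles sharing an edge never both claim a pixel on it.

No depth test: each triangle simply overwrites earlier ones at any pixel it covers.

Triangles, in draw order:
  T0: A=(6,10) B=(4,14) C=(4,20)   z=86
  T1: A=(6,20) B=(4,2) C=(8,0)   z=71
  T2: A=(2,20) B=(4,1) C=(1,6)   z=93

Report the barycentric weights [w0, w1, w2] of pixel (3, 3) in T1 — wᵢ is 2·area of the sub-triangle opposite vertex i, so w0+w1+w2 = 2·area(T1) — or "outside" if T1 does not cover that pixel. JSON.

T0:
  2·area = 12  (B↔C swapped to make it positive)
  edge (6, 10)→(4, 20): d=(-2,10) right/bottom  bias=-1
  edge (4, 20)→(4, 14): d=(0,-6) top-left  bias=+0
  edge (4, 14)→(6, 10): d=(2,-4) top-left  bias=+0
    (3,2)@(7, 5): e=[0,18,-6] → ·  [on edge]
    (2,6)@(5, 13): e=[4,6,2] → █
    (3,6)@(7, 13): e=[-16,18,10] → ·
    (2,7)@(5, 15): e=[0,6,6] → ·  [on edge]
  covered (1 px):
    · · · ·
    · · · ·
    · · · ·
    · · · ·
    · · · ·
    · · · ·
    · · █ ·
    · · · ·
    · · · ·
    · · · ·
    · · · ·
T1:
  2·area = 76
  edge (6, 20)→(4, 2): d=(-2,-18) top-left  bias=+0
  edge (4, 2)→(8, 0): d=(4,-2) top-left  bias=+0
  edge (8, 0)→(6, 20): d=(-2,20) right/bottom  bias=-1
    (3,0)@(7, 1): e=[56,2,18] → █
    (2,1)@(5, 3): e=[16,6,54] → █
    (2,2)@(5, 5): e=[12,14,50] → █
    (2,3)@(5, 7): e=[8,22,46] → █
    (2,4)@(5, 9): e=[4,30,42] → █
    (2,5)@(5, 11): e=[0,38,38] → █  [on edge]
    (3,5)@(7, 11): e=[36,42,-2] → ·
    (2,6)@(5, 13): e=[-4,46,34] → ·
  covered (10 px):
    · · · █
    · · █ █
    · · █ █
    · · █ █
    · · █ █
    · · █ ·
    · · · ·
    · · · ·
    · · · ·
    · · · ·
    · · · ·
T2:
  2·area = 47  (B↔C swapped to make it positive)
  edge (2, 20)→(1, 6): d=(-1,-14) top-left  bias=+0
  edge (1, 6)→(4, 1): d=(3,-5) top-left  bias=+0
  edge (4, 1)→(2, 20): d=(-2,19) right/bottom  bias=-1
    (1,1)@(3, 3): e=[31,1,15] → █
    (2,1)@(5, 3): e=[59,11,-23] → ·
    (1,2)@(3, 5): e=[29,7,11] → █
    (2,2)@(5, 5): e=[57,17,-27] → ·
    (1,3)@(3, 7): e=[27,13,7] → █
    (2,3)@(5, 7): e=[55,23,-31] → ·
    (1,4)@(3, 9): e=[25,19,3] → █
    (2,4)@(5, 9): e=[53,29,-35] → ·
    (1,5)@(3, 11): e=[23,25,-1] → ·
  covered (4 px):
    · · · ·
    · █ · ·
    · █ · ·
    · █ · ·
    · █ · ·
    · · · ·
    · · · ·
    · · · ·
    · · · ·
    · · · ·
    · · · ·

Result: [26,6,44]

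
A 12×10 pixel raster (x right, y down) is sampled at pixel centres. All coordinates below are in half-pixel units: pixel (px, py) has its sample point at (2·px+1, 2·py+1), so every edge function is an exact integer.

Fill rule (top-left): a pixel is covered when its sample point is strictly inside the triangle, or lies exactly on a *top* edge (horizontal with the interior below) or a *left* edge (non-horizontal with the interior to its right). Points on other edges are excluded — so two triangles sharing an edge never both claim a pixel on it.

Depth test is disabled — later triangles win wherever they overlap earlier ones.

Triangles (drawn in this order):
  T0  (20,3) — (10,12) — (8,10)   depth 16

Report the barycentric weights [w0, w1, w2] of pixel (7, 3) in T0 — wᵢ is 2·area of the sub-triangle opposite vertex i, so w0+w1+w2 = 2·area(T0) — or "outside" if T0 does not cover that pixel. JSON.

T0:
  2·area = 38
  edge (20, 3)→(10, 12): d=(-10,9) right/bottom  bias=-1
  edge (10, 12)→(8, 10): d=(-2,-2) top-left  bias=+0
  edge (8, 10)→(20, 3): d=(12,-7) top-left  bias=+0
    (0,1)@(1, 3): e=[171,0,-133] → ·  [on edge]
    (1,2)@(3, 5): e=[133,0,-95] → ·  [on edge]
    (8,2)@(17, 5): e=[7,28,3] → #
    (9,2)@(19, 5): e=[-11,32,17] → ·
    (2,3)@(5, 7): e=[95,0,-57] → ·  [on edge]
    (7,3)@(15, 7): e=[5,20,13] → #
    (8,3)@(17, 7): e=[-13,24,27] → ·
    (3,4)@(7, 9): e=[57,0,-19] → ·  [on edge]
    (5,4)@(11, 9): e=[21,8,9] → #
    (6,4)@(13, 9): e=[3,12,23] → #
    (7,4)@(15, 9): e=[-15,16,37] → ·
    (4,5)@(9, 11): e=[19,0,19] → #  [on edge]
    (5,6)@(11, 13): e=[-19,0,57] → ·  [on edge]
    (6,7)@(13, 15): e=[-57,0,95] → ·  [on edge]
    (7,8)@(15, 17): e=[-95,0,133] → ·  [on edge]
    (8,9)@(17, 19): e=[-133,0,171] → ·  [on edge]
  covered (6 px):
    · · · · · · · · · · · ·
    · · · · · · · · · · · ·
    · · · · · · · · # · · ·
    · · · · · · · # · · · ·
    · · · · · # # · · · · ·
    · · · · # # · · · · · ·
    · · · · · · · · · · · ·
    · · · · · · · · · · · ·
    · · · · · · · · · · · ·
    · · · · · · · · · · · ·

Answer: [20,13,5]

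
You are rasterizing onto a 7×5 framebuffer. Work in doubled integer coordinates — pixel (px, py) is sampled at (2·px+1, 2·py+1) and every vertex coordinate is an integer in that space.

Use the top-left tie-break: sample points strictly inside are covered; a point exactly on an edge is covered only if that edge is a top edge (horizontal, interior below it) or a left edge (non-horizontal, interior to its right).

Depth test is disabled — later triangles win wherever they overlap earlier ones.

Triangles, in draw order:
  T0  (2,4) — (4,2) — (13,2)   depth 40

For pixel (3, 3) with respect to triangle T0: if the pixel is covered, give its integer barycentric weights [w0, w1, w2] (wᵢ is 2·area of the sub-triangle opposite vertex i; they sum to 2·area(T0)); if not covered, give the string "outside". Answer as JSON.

T0:
  2·area = 18
  edge (2, 4)→(4, 2): d=(2,-2) top-left  bias=+0
  edge (4, 2)→(13, 2): d=(9,0) top-left  bias=+0
  edge (13, 2)→(2, 4): d=(-11,2) right/bottom  bias=-1
    (2,0)@(5, 1): e=[0,-9,27] → ·  [on edge]
    (1,1)@(3, 3): e=[0,9,9] → █  [on edge]
    (2,1)@(5, 3): e=[4,9,5] → █
    (3,1)@(7, 3): e=[8,9,1] → █
    (4,1)@(9, 3): e=[12,9,-3] → ·
    (0,2)@(1, 5): e=[0,27,-9] → ·  [on edge]
    (1,2)@(3, 5): e=[4,27,-13] → ·
    (2,2)@(5, 5): e=[8,27,-17] → ·
    (3,2)@(7, 5): e=[12,27,-21] → ·
  covered (3 px):
    · · · · · · ·
    · █ █ █ · · ·
    · · · · · · ·
    · · · · · · ·
    · · · · · · ·

Result: "outside"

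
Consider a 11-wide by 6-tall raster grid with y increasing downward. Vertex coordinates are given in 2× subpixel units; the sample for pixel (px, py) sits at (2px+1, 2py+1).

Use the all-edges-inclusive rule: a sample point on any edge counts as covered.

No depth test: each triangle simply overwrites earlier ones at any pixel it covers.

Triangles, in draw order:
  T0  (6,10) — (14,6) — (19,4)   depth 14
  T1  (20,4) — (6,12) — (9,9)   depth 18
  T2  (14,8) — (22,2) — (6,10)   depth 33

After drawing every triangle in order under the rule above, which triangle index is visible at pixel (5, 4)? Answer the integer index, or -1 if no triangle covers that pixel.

T0:
  2·area = 4
  edge (6, 10)→(14, 6): d=(8,-4) inclusive
  edge (14, 6)→(19, 4): d=(5,-2) inclusive
  edge (19, 4)→(6, 10): d=(-13,6) inclusive
  covered (0 px):
    . . . . . . . . . . .
    . . . . . . . . . . .
    . . . . . . . . . . .
    . . . . . . . . . . .
    . . . . . . . . . . .
    . . . . . . . . . . .
T1:
  2·area = 18
  edge (20, 4)→(6, 12): d=(-14,8) inclusive
  edge (6, 12)→(9, 9): d=(3,-3) inclusive
  edge (9, 9)→(20, 4): d=(11,-5) inclusive
    (8,0)@(17, 1): e=[66,0,-48] → .  [on edge]
    (7,1)@(15, 3): e=[54,0,-36] → .  [on edge]
    (6,2)@(13, 5): e=[42,0,-24] → .  [on edge]
    (5,3)@(11, 7): e=[30,0,-12] → .  [on edge]
    (4,4)@(9, 9): e=[18,0,0] → X  [on edge]
    (5,4)@(11, 9): e=[2,6,10] → X
    (6,4)@(13, 9): e=[-14,12,20] → .
    (3,5)@(7, 11): e=[6,0,12] → X  [on edge]
    (4,5)@(9, 11): e=[-10,6,22] → .
    (5,5)@(11, 11): e=[-26,12,32] → .
  covered (3 px):
    . . . . . . . . . . .
    . . . . . . . . . . .
    . . . . . . . . . . .
    . . . . . . . . . . .
    . . . . X X . . . . .
    . . . X . . . . . . .
T2:
  2·area = 32  (B↔C swapped to make it positive)
  edge (14, 8)→(6, 10): d=(-8,2) inclusive
  edge (6, 10)→(22, 2): d=(16,-8) inclusive
  edge (22, 2)→(14, 8): d=(-8,6) inclusive
    (8,2)@(17, 5): e=[18,8,6] → X
    (9,2)@(19, 5): e=[14,24,-6] → .
    (6,3)@(13, 7): e=[10,8,14] → X
    (7,3)@(15, 7): e=[6,24,2] → X
    (8,3)@(17, 7): e=[2,40,-10] → .
    (4,4)@(9, 9): e=[2,8,22] → X
    (5,4)@(11, 9): e=[-2,24,10] → .
    (6,4)@(13, 9): e=[-6,40,-2] → .
    (7,4)@(15, 9): e=[-10,56,-14] → .
    (4,5)@(9, 11): e=[-14,40,6] → .
  covered (4 px):
    . . . . . . . . . . .
    . . . . . . . . . . .
    . . . . . . . . X . .
    . . . . . . X X . . .
    . . . . X . . . . . .
    . . . . . . . . . . .

Z-buffer (winner per pixel, '.' = empty):
  . . . . . . . . . . .
  . . . . . . . . . . .
  . . . . . . . . 2 . .
  . . . . . . 2 2 . . .
  . . . . 2 1 . . . . .
  . . . 1 . . . . . . .

Result: 1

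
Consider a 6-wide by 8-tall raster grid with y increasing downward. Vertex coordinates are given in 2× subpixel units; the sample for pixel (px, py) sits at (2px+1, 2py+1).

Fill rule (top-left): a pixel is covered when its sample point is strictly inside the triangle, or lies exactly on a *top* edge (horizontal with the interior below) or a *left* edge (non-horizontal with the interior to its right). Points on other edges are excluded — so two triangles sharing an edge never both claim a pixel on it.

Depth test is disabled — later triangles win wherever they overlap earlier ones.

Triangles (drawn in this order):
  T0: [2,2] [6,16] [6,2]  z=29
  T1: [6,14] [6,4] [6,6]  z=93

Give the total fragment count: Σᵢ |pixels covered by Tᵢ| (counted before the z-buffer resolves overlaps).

T0:
  2·area = 56  (B↔C swapped to make it positive)
  edge (2, 2)→(6, 2): d=(4,0) top-left  bias=+0
  edge (6, 2)→(6, 16): d=(0,14) right/bottom  bias=-1
  edge (6, 16)→(2, 2): d=(-4,-14) top-left  bias=+0
    (1,1)@(3, 3): e=[4,42,10] → X
    (2,1)@(5, 3): e=[4,14,38] → X
    (3,1)@(7, 3): e=[4,-14,66] → .
    (1,2)@(3, 5): e=[12,42,2] → X
    (3,2)@(7, 5): e=[12,-14,58] → .
    (1,3)@(3, 7): e=[20,42,-6] → .
    (2,3)@(5, 7): e=[20,14,22] → X
    (3,3)@(7, 7): e=[20,-14,50] → .
    (2,4)@(5, 9): e=[28,14,14] → X
    (3,4)@(7, 9): e=[28,-14,42] → .
    (2,5)@(5, 11): e=[36,14,6] → X
    (3,5)@(7, 11): e=[36,-14,34] → .
  covered (7 px):
    . . . . . .
    . X X . . .
    . X X . . .
    . . X . . .
    . . X . . .
    . . X . . .
    . . . . . .
    . . . . . .
T1:
  degenerate (2·area = 0) — covers nothing

Answer: 7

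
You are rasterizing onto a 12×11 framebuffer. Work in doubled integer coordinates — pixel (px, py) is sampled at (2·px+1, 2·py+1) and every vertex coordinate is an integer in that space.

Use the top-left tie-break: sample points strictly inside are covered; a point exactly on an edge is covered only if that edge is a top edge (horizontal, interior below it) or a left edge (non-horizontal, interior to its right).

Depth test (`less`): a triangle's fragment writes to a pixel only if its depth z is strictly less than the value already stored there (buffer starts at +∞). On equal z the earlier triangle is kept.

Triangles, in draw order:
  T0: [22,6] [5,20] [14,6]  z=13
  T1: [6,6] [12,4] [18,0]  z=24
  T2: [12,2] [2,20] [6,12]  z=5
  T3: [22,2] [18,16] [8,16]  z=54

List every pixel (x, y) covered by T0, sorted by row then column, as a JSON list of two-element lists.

T0:
  2·area = 112
  edge (22, 6)→(5, 20): d=(-17,14) right/bottom  bias=-1
  edge (5, 20)→(14, 6): d=(9,-14) top-left  bias=+0
  edge (14, 6)→(22, 6): d=(8,0) top-left  bias=+0
    (7,3)@(15, 7): e=[81,23,8] → #
    (8,3)@(17, 7): e=[53,51,8] → #
    (9,3)@(19, 7): e=[25,79,8] → #
    (10,3)@(21, 7): e=[-3,107,8] → ·
    (6,4)@(13, 9): e=[75,13,24] → #
    (9,4)@(19, 9): e=[-9,97,24] → ·
    (5,5)@(11, 11): e=[69,3,40] → #
    (8,5)@(17, 11): e=[-15,87,40] → ·
    (5,6)@(11, 13): e=[35,21,56] → #
    (7,6)@(15, 13): e=[-21,77,56] → ·
    (4,7)@(9, 15): e=[29,11,72] → #
    (6,7)@(13, 15): e=[-27,67,72] → ·
  covered (14 px):
    · · · · · · · · · · · ·
    · · · · · · · · · · · ·
    · · · · · · · · · · · ·
    · · · · · · · # # # · ·
    · · · · · · # # # · · ·
    · · · · · # # # · · · ·
    · · · · · # # · · · · ·
    · · · · # # · · · · · ·
    · · · # · · · · · · · ·
    · · · · · · · · · · · ·
    · · · · · · · · · · · ·
T1:
  2·area = 12  (B↔C swapped to make it positive)
  edge (6, 6)→(18, 0): d=(12,-6) top-left  bias=+0
  edge (18, 0)→(12, 4): d=(-6,4) right/bottom  bias=-1
  edge (12, 4)→(6, 6): d=(-6,2) right/bottom  bias=-1
    (10,0)@(21, 1): e=[30,-18,0] → ·  [on edge]
    (6,1)@(13, 3): e=[6,2,4] → #
    (7,1)@(15, 3): e=[18,-6,0] → ·  [on edge]
    (4,2)@(9, 5): e=[6,6,0] → ·  [on edge]
    (6,2)@(13, 5): e=[30,-10,-8] → ·
    (1,3)@(3, 7): e=[-6,18,0] → ·  [on edge]
  covered (1 px):
    · · · · · · · · · · · ·
    · · · · · · # · · · · ·
    · · · · · · · · · · · ·
    · · · · · · · · · · · ·
    · · · · · · · · · · · ·
    · · · · · · · · · · · ·
    · · · · · · · · · · · ·
    · · · · · · · · · · · ·
    · · · · · · · · · · · ·
    · · · · · · · · · · · ·
    · · · · · · · · · · · ·
T2:
  2·area = 8
  edge (12, 2)→(2, 20): d=(-10,18) right/bottom  bias=-1
  edge (2, 20)→(6, 12): d=(4,-8) top-left  bias=+0
  edge (6, 12)→(12, 2): d=(6,-10) top-left  bias=+0
    (4,3)@(9, 7): e=[4,4,0] → #  [on edge]
    (5,3)@(11, 7): e=[-32,20,20] → ·
    (4,4)@(9, 9): e=[-16,12,12] → ·
    (3,5)@(7, 11): e=[0,4,4] → ·  [on edge]
    (1,8)@(3, 17): e=[12,-4,0] → ·  [on edge]
  covered (1 px):
    · · · · · · · · · · · ·
    · · · · · · · · · · · ·
    · · · · · · · · · · · ·
    · · · · # · · · · · · ·
    · · · · · · · · · · · ·
    · · · · · · · · · · · ·
    · · · · · · · · · · · ·
    · · · · · · · · · · · ·
    · · · · · · · · · · · ·
    · · · · · · · · · · · ·
    · · · · · · · · · · · ·
T3:
  2·area = 140
  edge (22, 2)→(18, 16): d=(-4,14) right/bottom  bias=-1
  edge (18, 16)→(8, 16): d=(-10,0) right/bottom  bias=-1
  edge (8, 16)→(22, 2): d=(14,-14) top-left  bias=+0
    (11,0)@(23, 1): e=[-10,150,0] → ·  [on edge]
    (10,1)@(21, 3): e=[10,130,0] → #  [on edge]
    (11,1)@(23, 3): e=[-18,130,28] → ·
    (9,2)@(19, 5): e=[30,110,0] → #  [on edge]
    (11,2)@(23, 5): e=[-26,110,56] → ·
    (8,3)@(17, 7): e=[50,90,0] → #  [on edge]
    (10,3)@(21, 7): e=[-6,90,56] → ·
    (7,4)@(15, 9): e=[70,70,0] → #  [on edge]
    (10,4)@(21, 9): e=[-14,70,84] → ·
    (6,5)@(13, 11): e=[90,50,0] → #  [on edge]
    (10,5)@(21, 11): e=[-22,50,112] → ·
    (5,6)@(11, 13): e=[110,30,0] → #  [on edge]
    (4,7)@(9, 15): e=[130,10,0] → #  [on edge]
    (3,8)@(7, 17): e=[150,-10,0] → ·  [on edge]
    (2,9)@(5, 19): e=[170,-30,0] → ·  [on edge]
    (1,10)@(3, 21): e=[190,-50,0] → ·  [on edge]
  covered (21 px):
    · · · · · · · · · · · ·
    · · · · · · · · · · # ·
    · · · · · · · · · # # ·
    · · · · · · · · # # · ·
    · · · · · · · # # # · ·
    · · · · · · # # # # · ·
    · · · · · # # # # · · ·
    · · · · # # # # # · · ·
    · · · · · · · · · · · ·
    · · · · · · · · · · · ·
    · · · · · · · · · · · ·

Answer: [[7,3],[8,3],[9,3],[6,4],[7,4],[8,4],[5,5],[6,5],[7,5],[5,6],[6,6],[4,7],[5,7],[3,8]]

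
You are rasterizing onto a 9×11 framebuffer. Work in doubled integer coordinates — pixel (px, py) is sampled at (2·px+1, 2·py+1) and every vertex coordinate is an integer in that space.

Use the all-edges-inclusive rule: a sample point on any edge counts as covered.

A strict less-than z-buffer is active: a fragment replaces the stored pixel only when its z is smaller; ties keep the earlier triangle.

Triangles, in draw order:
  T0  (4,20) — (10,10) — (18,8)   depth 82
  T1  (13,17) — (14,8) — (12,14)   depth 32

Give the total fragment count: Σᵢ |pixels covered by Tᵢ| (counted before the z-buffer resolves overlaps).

T0:
  2·area = 68
  edge (4, 20)→(10, 10): d=(6,-10) inclusive
  edge (10, 10)→(18, 8): d=(8,-2) inclusive
  edge (18, 8)→(4, 20): d=(-14,12) inclusive
    (6,2)@(13, 5): e=[0,-34,102] → .  [on edge]
    (7,4)@(15, 9): e=[44,2,22] → X
    (8,4)@(17, 9): e=[64,6,-2] → .
    (5,5)@(11, 11): e=[16,10,42] → X
    (6,5)@(13, 11): e=[36,14,18] → X
    (7,5)@(15, 11): e=[56,18,-6] → .
    (4,6)@(9, 13): e=[8,22,38] → X
    (6,6)@(13, 13): e=[48,30,-10] → .
    (3,7)@(7, 15): e=[0,34,34] → X  [on edge]
    (5,7)@(11, 15): e=[40,42,-14] → .
    (3,8)@(7, 17): e=[12,50,6] → X
    (4,8)@(9, 17): e=[32,54,-18] → .
  covered (9 px):
    . . . . . . . . .
    . . . . . . . . .
    . . . . . . . . .
    . . . . . . . . .
    . . . . . . . X .
    . . . . . X X . .
    . . . . X X . . .
    . . . X X . . . .
    . . . X . . . . .
    . . X . . . . . .
    . . . . . . . . .
T1:
  2·area = 12  (B↔C swapped to make it positive)
  edge (13, 17)→(12, 14): d=(-1,-3) inclusive
  edge (12, 14)→(14, 8): d=(2,-6) inclusive
  edge (14, 8)→(13, 17): d=(-1,9) inclusive
    (4,2)@(9, 5): e=[0,-36,48] → .  [on edge]
    (7,2)@(15, 5): e=[18,0,-6] → .  [on edge]
    (5,5)@(11, 11): e=[0,-12,24] → .  [on edge]
    (6,5)@(13, 11): e=[6,0,6] → X  [on edge]
    (7,5)@(15, 11): e=[12,12,-12] → .
    (6,6)@(13, 13): e=[4,4,4] → X
    (7,6)@(15, 13): e=[10,16,-14] → .
    (6,7)@(13, 15): e=[2,8,2] → X
    (7,7)@(15, 15): e=[8,20,-16] → .
    (5,8)@(11, 17): e=[-6,0,18] → .  [on edge]
    (6,8)@(13, 17): e=[0,12,0] → X  [on edge]
    (7,8)@(15, 17): e=[6,24,-18] → .
  covered (4 px):
    . . . . . . . . .
    . . . . . . . . .
    . . . . . . . . .
    . . . . . . . . .
    . . . . . . . . .
    . . . . . . X . .
    . . . . . . X . .
    . . . . . . X . .
    . . . . . . X . .
    . . . . . . . . .
    . . . . . . . . .

Answer: 13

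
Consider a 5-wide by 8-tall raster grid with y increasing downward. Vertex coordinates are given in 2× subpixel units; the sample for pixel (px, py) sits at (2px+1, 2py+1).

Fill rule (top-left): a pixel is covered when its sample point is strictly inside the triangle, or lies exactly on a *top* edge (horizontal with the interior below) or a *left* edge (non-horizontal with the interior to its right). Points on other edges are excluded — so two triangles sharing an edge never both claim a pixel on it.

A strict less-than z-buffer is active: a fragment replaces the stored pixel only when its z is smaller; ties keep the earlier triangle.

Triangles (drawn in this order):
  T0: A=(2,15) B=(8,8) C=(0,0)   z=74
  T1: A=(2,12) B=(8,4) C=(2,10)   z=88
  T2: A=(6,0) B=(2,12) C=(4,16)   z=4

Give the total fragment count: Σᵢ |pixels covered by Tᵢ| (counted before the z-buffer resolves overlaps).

T0:
  2·area = 104  (B↔C swapped to make it positive)
  edge (2, 15)→(0, 0): d=(-2,-15) top-left  bias=+0
  edge (0, 0)→(8, 8): d=(8,8) right/bottom  bias=-1
  edge (8, 8)→(2, 15): d=(-6,7) right/bottom  bias=-1
    (0,0)@(1, 1): e=[13,0,91] → .  [on edge]
    (0,1)@(1, 3): e=[9,16,79] → X
    (1,1)@(3, 3): e=[39,0,65] → .  [on edge]
    (0,2)@(1, 5): e=[5,32,67] → X
    (1,2)@(3, 5): e=[35,16,53] → X
    (2,2)@(5, 5): e=[65,0,39] → .  [on edge]
    (0,3)@(1, 7): e=[1,48,55] → X
    (2,3)@(5, 7): e=[61,16,27] → X
    (3,3)@(7, 7): e=[91,0,13] → .  [on edge]
    (0,4)@(1, 9): e=[-3,64,43] → .
    (1,4)@(3, 9): e=[27,48,29] → X
    (3,4)@(7, 9): e=[87,16,1] → X
    (4,4)@(9, 9): e=[117,0,-13] → .  [on edge]
  covered (12 px):
    . . . . .
    X . . . .
    X X . . .
    X X X . .
    . X X X .
    . X X . .
    . X . . .
    . . . . .
T1:
  2·area = 12  (B↔C swapped to make it positive)
  edge (2, 12)→(2, 10): d=(0,-2) top-left  bias=+0
  edge (2, 10)→(8, 4): d=(6,-6) top-left  bias=+0
  edge (8, 4)→(2, 12): d=(-6,8) right/bottom  bias=-1
    (4,1)@(9, 3): e=[14,0,-2] → .  [on edge]
    (3,2)@(7, 5): e=[10,0,2] → X  [on edge]
    (4,2)@(9, 5): e=[14,12,-14] → .
    (2,3)@(5, 7): e=[6,0,6] → X  [on edge]
    (3,3)@(7, 7): e=[10,12,-10] → .
    (1,4)@(3, 9): e=[2,0,10] → X  [on edge]
    (2,4)@(5, 9): e=[6,12,-6] → .
    (0,5)@(1, 11): e=[-2,0,14] → .  [on edge]
    (1,5)@(3, 11): e=[2,12,-2] → .
  covered (3 px):
    . . . . .
    . . . . .
    . . . X .
    . . X . .
    . X . . .
    . . . . .
    . . . . .
    . . . . .
T2:
  2·area = 40  (B↔C swapped to make it positive)
  edge (6, 0)→(4, 16): d=(-2,16) right/bottom  bias=-1
  edge (4, 16)→(2, 12): d=(-2,-4) top-left  bias=+0
  edge (2, 12)→(6, 0): d=(4,-12) top-left  bias=+0
    (2,1)@(5, 3): e=[10,30,0] → X  [on edge]
    (3,1)@(7, 3): e=[-22,38,24] → .
    (2,2)@(5, 5): e=[6,26,8] → X
    (3,2)@(7, 5): e=[-26,34,32] → .
    (2,3)@(5, 7): e=[2,22,16] → X
    (3,3)@(7, 7): e=[-30,30,40] → .
    (1,4)@(3, 9): e=[30,10,0] → X  [on edge]
    (2,4)@(5, 9): e=[-2,18,24] → .
    (1,5)@(3, 11): e=[26,6,8] → X
    (2,5)@(5, 11): e=[-6,14,32] → .
    (1,6)@(3, 13): e=[22,2,16] → X
    (2,6)@(5, 13): e=[-10,10,40] → .
    (0,7)@(1, 15): e=[50,-10,0] → .  [on edge]
  covered (6 px):
    . . . . .
    . . X . .
    . . X . .
    . . X . .
    . X . . .
    . X . . .
    . X . . .
    . . . . .

Final: 21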